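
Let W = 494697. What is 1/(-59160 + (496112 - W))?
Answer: -1/57745 ≈ -1.7318e-5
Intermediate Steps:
1/(-59160 + (496112 - W)) = 1/(-59160 + (496112 - 1*494697)) = 1/(-59160 + (496112 - 494697)) = 1/(-59160 + 1415) = 1/(-57745) = -1/57745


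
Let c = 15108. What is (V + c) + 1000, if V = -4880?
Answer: 11228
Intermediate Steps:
(V + c) + 1000 = (-4880 + 15108) + 1000 = 10228 + 1000 = 11228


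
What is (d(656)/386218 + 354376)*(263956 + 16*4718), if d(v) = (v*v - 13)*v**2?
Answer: 7808421111554016/27587 ≈ 2.8305e+11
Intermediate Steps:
d(v) = v**2*(-13 + v**2) (d(v) = (v**2 - 13)*v**2 = (-13 + v**2)*v**2 = v**2*(-13 + v**2))
(d(656)/386218 + 354376)*(263956 + 16*4718) = ((656**2*(-13 + 656**2))/386218 + 354376)*(263956 + 16*4718) = ((430336*(-13 + 430336))*(1/386218) + 354376)*(263956 + 75488) = ((430336*430323)*(1/386218) + 354376)*339444 = (185183478528*(1/386218) + 354376)*339444 = (92591739264/193109 + 354376)*339444 = (161024934248/193109)*339444 = 7808421111554016/27587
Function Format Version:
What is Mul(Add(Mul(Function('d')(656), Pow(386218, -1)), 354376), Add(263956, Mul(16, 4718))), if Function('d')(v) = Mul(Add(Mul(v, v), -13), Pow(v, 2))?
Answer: Rational(7808421111554016, 27587) ≈ 2.8305e+11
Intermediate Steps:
Function('d')(v) = Mul(Pow(v, 2), Add(-13, Pow(v, 2))) (Function('d')(v) = Mul(Add(Pow(v, 2), -13), Pow(v, 2)) = Mul(Add(-13, Pow(v, 2)), Pow(v, 2)) = Mul(Pow(v, 2), Add(-13, Pow(v, 2))))
Mul(Add(Mul(Function('d')(656), Pow(386218, -1)), 354376), Add(263956, Mul(16, 4718))) = Mul(Add(Mul(Mul(Pow(656, 2), Add(-13, Pow(656, 2))), Pow(386218, -1)), 354376), Add(263956, Mul(16, 4718))) = Mul(Add(Mul(Mul(430336, Add(-13, 430336)), Rational(1, 386218)), 354376), Add(263956, 75488)) = Mul(Add(Mul(Mul(430336, 430323), Rational(1, 386218)), 354376), 339444) = Mul(Add(Mul(185183478528, Rational(1, 386218)), 354376), 339444) = Mul(Add(Rational(92591739264, 193109), 354376), 339444) = Mul(Rational(161024934248, 193109), 339444) = Rational(7808421111554016, 27587)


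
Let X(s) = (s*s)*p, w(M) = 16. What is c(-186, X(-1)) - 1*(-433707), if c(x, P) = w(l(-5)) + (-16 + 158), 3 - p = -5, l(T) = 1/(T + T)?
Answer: 433865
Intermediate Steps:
l(T) = 1/(2*T)
p = 8 (p = 3 - 1*(-5) = 3 + 5 = 8)
X(s) = 8*s² (X(s) = (s*s)*8 = s²*8 = 8*s²)
c(x, P) = 158 (c(x, P) = 16 + (-16 + 158) = 16 + 142 = 158)
c(-186, X(-1)) - 1*(-433707) = 158 - 1*(-433707) = 158 + 433707 = 433865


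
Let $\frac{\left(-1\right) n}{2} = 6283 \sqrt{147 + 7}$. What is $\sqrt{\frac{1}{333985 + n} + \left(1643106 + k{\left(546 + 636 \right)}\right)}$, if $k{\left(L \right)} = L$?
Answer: $\frac{\sqrt{549167527681 - 20662123008 \sqrt{154}}}{\sqrt{333985 - 12566 \sqrt{154}}} \approx 1282.3$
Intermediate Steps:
$n = - 12566 \sqrt{154}$ ($n = - 2 \cdot 6283 \sqrt{147 + 7} = - 2 \cdot 6283 \sqrt{154} = - 12566 \sqrt{154} \approx -1.5594 \cdot 10^{5}$)
$\sqrt{\frac{1}{333985 + n} + \left(1643106 + k{\left(546 + 636 \right)}\right)} = \sqrt{\frac{1}{333985 - 12566 \sqrt{154}} + \left(1643106 + \left(546 + 636\right)\right)} = \sqrt{\frac{1}{333985 - 12566 \sqrt{154}} + \left(1643106 + 1182\right)} = \sqrt{\frac{1}{333985 - 12566 \sqrt{154}} + 1644288} = \sqrt{1644288 + \frac{1}{333985 - 12566 \sqrt{154}}}$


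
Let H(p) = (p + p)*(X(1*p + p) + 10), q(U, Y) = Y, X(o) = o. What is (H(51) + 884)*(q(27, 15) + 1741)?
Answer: 21612848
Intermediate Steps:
H(p) = 2*p*(10 + 2*p) (H(p) = (p + p)*((1*p + p) + 10) = (2*p)*((p + p) + 10) = (2*p)*(2*p + 10) = (2*p)*(10 + 2*p) = 2*p*(10 + 2*p))
(H(51) + 884)*(q(27, 15) + 1741) = (4*51*(5 + 51) + 884)*(15 + 1741) = (4*51*56 + 884)*1756 = (11424 + 884)*1756 = 12308*1756 = 21612848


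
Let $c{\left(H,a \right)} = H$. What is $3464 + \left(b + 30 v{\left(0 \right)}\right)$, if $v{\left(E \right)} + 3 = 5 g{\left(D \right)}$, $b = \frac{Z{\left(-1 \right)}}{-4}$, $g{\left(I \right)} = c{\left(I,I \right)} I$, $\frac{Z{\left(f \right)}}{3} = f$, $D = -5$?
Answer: $\frac{28499}{4} \approx 7124.8$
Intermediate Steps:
$Z{\left(f \right)} = 3 f$
$g{\left(I \right)} = I^{2}$ ($g{\left(I \right)} = I I = I^{2}$)
$b = \frac{3}{4}$ ($b = \frac{3 \left(-1\right)}{-4} = \left(-3\right) \left(- \frac{1}{4}\right) = \frac{3}{4} \approx 0.75$)
$v{\left(E \right)} = 122$ ($v{\left(E \right)} = -3 + 5 \left(-5\right)^{2} = -3 + 5 \cdot 25 = -3 + 125 = 122$)
$3464 + \left(b + 30 v{\left(0 \right)}\right) = 3464 + \left(\frac{3}{4} + 30 \cdot 122\right) = 3464 + \left(\frac{3}{4} + 3660\right) = 3464 + \frac{14643}{4} = \frac{28499}{4}$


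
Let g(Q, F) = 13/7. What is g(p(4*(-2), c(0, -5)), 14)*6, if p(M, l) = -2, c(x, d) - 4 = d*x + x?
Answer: 78/7 ≈ 11.143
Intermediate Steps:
c(x, d) = 4 + x + d*x (c(x, d) = 4 + (d*x + x) = 4 + (x + d*x) = 4 + x + d*x)
g(Q, F) = 13/7 (g(Q, F) = 13*(⅐) = 13/7)
g(p(4*(-2), c(0, -5)), 14)*6 = (13/7)*6 = 78/7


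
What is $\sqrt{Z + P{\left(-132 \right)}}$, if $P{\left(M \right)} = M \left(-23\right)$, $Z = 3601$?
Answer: $\sqrt{6637} \approx 81.468$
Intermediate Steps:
$P{\left(M \right)} = - 23 M$
$\sqrt{Z + P{\left(-132 \right)}} = \sqrt{3601 - -3036} = \sqrt{3601 + 3036} = \sqrt{6637}$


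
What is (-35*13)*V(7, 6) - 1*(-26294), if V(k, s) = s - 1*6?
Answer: 26294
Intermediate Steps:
V(k, s) = -6 + s (V(k, s) = s - 6 = -6 + s)
(-35*13)*V(7, 6) - 1*(-26294) = (-35*13)*(-6 + 6) - 1*(-26294) = -455*0 + 26294 = 0 + 26294 = 26294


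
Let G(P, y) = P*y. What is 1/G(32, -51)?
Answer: -1/1632 ≈ -0.00061275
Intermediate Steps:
1/G(32, -51) = 1/(32*(-51)) = 1/(-1632) = -1/1632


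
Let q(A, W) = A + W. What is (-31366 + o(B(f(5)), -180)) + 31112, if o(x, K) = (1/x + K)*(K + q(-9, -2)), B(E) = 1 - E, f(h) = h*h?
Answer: 819215/24 ≈ 34134.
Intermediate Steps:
f(h) = h²
o(x, K) = (-11 + K)*(K + 1/x) (o(x, K) = (1/x + K)*(K + (-9 - 2)) = (K + 1/x)*(K - 11) = (K + 1/x)*(-11 + K) = (-11 + K)*(K + 1/x))
(-31366 + o(B(f(5)), -180)) + 31112 = (-31366 + (-11 - 180 - 180*(1 - 1*5²)*(-11 - 180))/(1 - 1*5²)) + 31112 = (-31366 + (-11 - 180 - 180*(1 - 1*25)*(-191))/(1 - 1*25)) + 31112 = (-31366 + (-11 - 180 - 180*(1 - 25)*(-191))/(1 - 25)) + 31112 = (-31366 + (-11 - 180 - 180*(-24)*(-191))/(-24)) + 31112 = (-31366 - (-11 - 180 - 825120)/24) + 31112 = (-31366 - 1/24*(-825311)) + 31112 = (-31366 + 825311/24) + 31112 = 72527/24 + 31112 = 819215/24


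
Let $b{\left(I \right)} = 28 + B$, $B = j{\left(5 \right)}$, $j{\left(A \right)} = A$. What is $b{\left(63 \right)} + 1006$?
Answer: $1039$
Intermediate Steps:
$B = 5$
$b{\left(I \right)} = 33$ ($b{\left(I \right)} = 28 + 5 = 33$)
$b{\left(63 \right)} + 1006 = 33 + 1006 = 1039$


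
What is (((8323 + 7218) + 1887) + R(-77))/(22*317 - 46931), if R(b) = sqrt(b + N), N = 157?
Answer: -17428/39957 - 4*sqrt(5)/39957 ≈ -0.43639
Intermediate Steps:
R(b) = sqrt(157 + b) (R(b) = sqrt(b + 157) = sqrt(157 + b))
(((8323 + 7218) + 1887) + R(-77))/(22*317 - 46931) = (((8323 + 7218) + 1887) + sqrt(157 - 77))/(22*317 - 46931) = ((15541 + 1887) + sqrt(80))/(6974 - 46931) = (17428 + 4*sqrt(5))/(-39957) = (17428 + 4*sqrt(5))*(-1/39957) = -17428/39957 - 4*sqrt(5)/39957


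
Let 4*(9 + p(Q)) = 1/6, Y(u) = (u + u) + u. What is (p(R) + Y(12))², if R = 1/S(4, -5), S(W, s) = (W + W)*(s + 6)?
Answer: 421201/576 ≈ 731.25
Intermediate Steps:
S(W, s) = 2*W*(6 + s) (S(W, s) = (2*W)*(6 + s) = 2*W*(6 + s))
Y(u) = 3*u (Y(u) = 2*u + u = 3*u)
R = ⅛ (R = 1/(2*4*(6 - 5)) = 1/(2*4*1) = 1/8 = ⅛ ≈ 0.12500)
p(Q) = -215/24 (p(Q) = -9 + (¼)/6 = -9 + (¼)*(⅙) = -9 + 1/24 = -215/24)
(p(R) + Y(12))² = (-215/24 + 3*12)² = (-215/24 + 36)² = (649/24)² = 421201/576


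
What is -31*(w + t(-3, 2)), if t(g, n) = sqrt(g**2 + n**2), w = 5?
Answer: -155 - 31*sqrt(13) ≈ -266.77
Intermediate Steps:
-31*(w + t(-3, 2)) = -31*(5 + sqrt((-3)**2 + 2**2)) = -31*(5 + sqrt(9 + 4)) = -31*(5 + sqrt(13)) = -155 - 31*sqrt(13)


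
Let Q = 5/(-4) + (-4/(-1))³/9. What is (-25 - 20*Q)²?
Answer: 1638400/81 ≈ 20227.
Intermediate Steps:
Q = 211/36 (Q = 5*(-¼) + (-4*(-1))³*(⅑) = -5/4 + 4³*(⅑) = -5/4 + 64*(⅑) = -5/4 + 64/9 = 211/36 ≈ 5.8611)
(-25 - 20*Q)² = (-25 - 20*211/36)² = (-25 - 1055/9)² = (-1280/9)² = 1638400/81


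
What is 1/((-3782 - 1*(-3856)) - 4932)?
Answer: -1/4858 ≈ -0.00020585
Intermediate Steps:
1/((-3782 - 1*(-3856)) - 4932) = 1/((-3782 + 3856) - 4932) = 1/(74 - 4932) = 1/(-4858) = -1/4858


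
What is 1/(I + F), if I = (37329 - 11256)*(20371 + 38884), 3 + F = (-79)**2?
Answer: 1/1544961853 ≈ 6.4727e-10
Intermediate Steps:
F = 6238 (F = -3 + (-79)**2 = -3 + 6241 = 6238)
I = 1544955615 (I = 26073*59255 = 1544955615)
1/(I + F) = 1/(1544955615 + 6238) = 1/1544961853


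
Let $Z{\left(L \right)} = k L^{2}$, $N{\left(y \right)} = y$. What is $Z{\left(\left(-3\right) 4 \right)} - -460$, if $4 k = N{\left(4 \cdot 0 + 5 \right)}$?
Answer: $640$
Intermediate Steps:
$k = \frac{5}{4}$ ($k = \frac{4 \cdot 0 + 5}{4} = \frac{0 + 5}{4} = \frac{1}{4} \cdot 5 = \frac{5}{4} \approx 1.25$)
$Z{\left(L \right)} = \frac{5 L^{2}}{4}$
$Z{\left(\left(-3\right) 4 \right)} - -460 = \frac{5 \left(\left(-3\right) 4\right)^{2}}{4} - -460 = \frac{5 \left(-12\right)^{2}}{4} + 460 = \frac{5}{4} \cdot 144 + 460 = 180 + 460 = 640$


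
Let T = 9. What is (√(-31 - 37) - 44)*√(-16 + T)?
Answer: 2*I*√7*(-22 + I*√17) ≈ -21.817 - 116.41*I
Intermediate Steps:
(√(-31 - 37) - 44)*√(-16 + T) = (√(-31 - 37) - 44)*√(-16 + 9) = (√(-68) - 44)*√(-7) = (2*I*√17 - 44)*(I*√7) = (-44 + 2*I*√17)*(I*√7) = I*√7*(-44 + 2*I*√17)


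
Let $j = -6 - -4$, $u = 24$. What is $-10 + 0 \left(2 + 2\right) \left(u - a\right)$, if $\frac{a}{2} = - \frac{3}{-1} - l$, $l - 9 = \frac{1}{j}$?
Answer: $-10$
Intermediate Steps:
$j = -2$ ($j = -6 + 4 = -2$)
$l = \frac{17}{2}$ ($l = 9 + \frac{1}{-2} = 9 - \frac{1}{2} = \frac{17}{2} \approx 8.5$)
$a = -11$ ($a = 2 \left(- \frac{3}{-1} - \frac{17}{2}\right) = 2 \left(\left(-3\right) \left(-1\right) - \frac{17}{2}\right) = 2 \left(3 - \frac{17}{2}\right) = 2 \left(- \frac{11}{2}\right) = -11$)
$-10 + 0 \left(2 + 2\right) \left(u - a\right) = -10 + 0 \left(2 + 2\right) \left(24 - -11\right) = -10 + 0 \cdot 4 \left(24 + 11\right) = -10 + 0 \cdot 35 = -10 + 0 = -10$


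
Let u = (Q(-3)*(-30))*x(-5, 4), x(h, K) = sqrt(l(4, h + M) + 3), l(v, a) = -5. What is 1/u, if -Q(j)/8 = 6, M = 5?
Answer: -I*sqrt(2)/2880 ≈ -0.00049105*I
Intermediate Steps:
x(h, K) = I*sqrt(2) (x(h, K) = sqrt(-5 + 3) = sqrt(-2) = I*sqrt(2))
Q(j) = -48 (Q(j) = -8*6 = -48)
u = 1440*I*sqrt(2) (u = (-48*(-30))*(I*sqrt(2)) = 1440*(I*sqrt(2)) = 1440*I*sqrt(2) ≈ 2036.5*I)
1/u = 1/(1440*I*sqrt(2)) = -I*sqrt(2)/2880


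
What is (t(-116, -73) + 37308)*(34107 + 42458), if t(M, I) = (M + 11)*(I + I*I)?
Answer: -39398205180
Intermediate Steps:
t(M, I) = (11 + M)*(I + I**2)
(t(-116, -73) + 37308)*(34107 + 42458) = (-73*(11 - 116 + 11*(-73) - 73*(-116)) + 37308)*(34107 + 42458) = (-73*(11 - 116 - 803 + 8468) + 37308)*76565 = (-73*7560 + 37308)*76565 = (-551880 + 37308)*76565 = -514572*76565 = -39398205180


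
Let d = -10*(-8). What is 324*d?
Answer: 25920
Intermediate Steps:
d = 80
324*d = 324*80 = 25920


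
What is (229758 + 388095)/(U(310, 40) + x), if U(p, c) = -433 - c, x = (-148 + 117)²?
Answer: 617853/488 ≈ 1266.1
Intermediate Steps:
x = 961 (x = (-31)² = 961)
(229758 + 388095)/(U(310, 40) + x) = (229758 + 388095)/((-433 - 1*40) + 961) = 617853/((-433 - 40) + 961) = 617853/(-473 + 961) = 617853/488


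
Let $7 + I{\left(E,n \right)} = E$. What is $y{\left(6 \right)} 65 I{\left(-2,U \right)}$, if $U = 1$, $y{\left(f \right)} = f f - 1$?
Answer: $-20475$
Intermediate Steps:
$y{\left(f \right)} = -1 + f^{2}$ ($y{\left(f \right)} = f^{2} - 1 = -1 + f^{2}$)
$I{\left(E,n \right)} = -7 + E$
$y{\left(6 \right)} 65 I{\left(-2,U \right)} = \left(-1 + 6^{2}\right) 65 \left(-7 - 2\right) = \left(-1 + 36\right) 65 \left(-9\right) = 35 \cdot 65 \left(-9\right) = 2275 \left(-9\right) = -20475$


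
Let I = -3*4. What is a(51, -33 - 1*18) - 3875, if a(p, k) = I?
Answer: -3887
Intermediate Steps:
I = -12
a(p, k) = -12
a(51, -33 - 1*18) - 3875 = -12 - 3875 = -3887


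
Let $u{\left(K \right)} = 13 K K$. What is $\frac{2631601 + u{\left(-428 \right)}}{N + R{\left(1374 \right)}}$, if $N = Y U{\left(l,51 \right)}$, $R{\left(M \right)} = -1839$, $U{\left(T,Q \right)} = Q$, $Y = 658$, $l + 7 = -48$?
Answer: $\frac{5012993}{31719} \approx 158.04$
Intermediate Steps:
$l = -55$ ($l = -7 - 48 = -55$)
$u{\left(K \right)} = 13 K^{2}$
$N = 33558$ ($N = 658 \cdot 51 = 33558$)
$\frac{2631601 + u{\left(-428 \right)}}{N + R{\left(1374 \right)}} = \frac{2631601 + 13 \left(-428\right)^{2}}{33558 - 1839} = \frac{2631601 + 13 \cdot 183184}{31719} = \left(2631601 + 2381392\right) \frac{1}{31719} = 5012993 \cdot \frac{1}{31719} = \frac{5012993}{31719}$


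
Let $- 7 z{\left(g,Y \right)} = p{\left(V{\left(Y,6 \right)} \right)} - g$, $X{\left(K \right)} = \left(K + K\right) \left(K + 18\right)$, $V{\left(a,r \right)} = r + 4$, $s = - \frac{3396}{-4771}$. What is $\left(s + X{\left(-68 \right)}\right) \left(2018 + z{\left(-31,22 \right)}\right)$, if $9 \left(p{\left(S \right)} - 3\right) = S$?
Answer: $\frac{4114761684328}{300573} \approx 1.369 \cdot 10^{7}$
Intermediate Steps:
$s = \frac{3396}{4771}$ ($s = \left(-3396\right) \left(- \frac{1}{4771}\right) = \frac{3396}{4771} \approx 0.7118$)
$V{\left(a,r \right)} = 4 + r$
$X{\left(K \right)} = 2 K \left(18 + K\right)$
$p{\left(S \right)} = 3 + \frac{S}{9}$
$z{\left(g,Y \right)} = - \frac{37}{63} + \frac{g}{7}$ ($z{\left(g,Y \right)} = - \frac{\left(3 + \frac{4 + 6}{9}\right) - g}{7} = - \frac{\left(3 + \frac{1}{9} \cdot 10\right) - g}{7} = - \frac{\left(3 + \frac{10}{9}\right) - g}{7} = - \frac{\frac{37}{9} - g}{7} = - \frac{37}{63} + \frac{g}{7}$)
$\left(s + X{\left(-68 \right)}\right) \left(2018 + z{\left(-31,22 \right)}\right) = \left(\frac{3396}{4771} + 2 \left(-68\right) \left(18 - 68\right)\right) \left(2018 + \left(- \frac{37}{63} + \frac{1}{7} \left(-31\right)\right)\right) = \left(\frac{3396}{4771} + 2 \left(-68\right) \left(-50\right)\right) \left(2018 - \frac{316}{63}\right) = \left(\frac{3396}{4771} + 6800\right) \left(2018 - \frac{316}{63}\right) = \frac{32446196}{4771} \cdot \frac{126818}{63} = \frac{4114761684328}{300573}$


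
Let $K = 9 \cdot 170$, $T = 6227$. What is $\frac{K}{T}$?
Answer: $\frac{1530}{6227} \approx 0.2457$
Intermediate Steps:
$K = 1530$
$\frac{K}{T} = \frac{1530}{6227}$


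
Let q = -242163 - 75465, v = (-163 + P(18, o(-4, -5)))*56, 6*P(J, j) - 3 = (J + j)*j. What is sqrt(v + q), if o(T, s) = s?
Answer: 2*I*sqrt(736503)/3 ≈ 572.13*I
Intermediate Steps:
P(J, j) = 1/2 + j*(J + j)/6 (P(J, j) = 1/2 + ((J + j)*j)/6 = 1/2 + (j*(J + j))/6 = 1/2 + j*(J + j)/6)
v = -29120/3 (v = (-163 + (1/2 + (1/6)*(-5)**2 + (1/6)*18*(-5)))*56 = (-163 + (1/2 + (1/6)*25 - 15))*56 = (-163 + (1/2 + 25/6 - 15))*56 = (-163 - 31/3)*56 = -520/3*56 = -29120/3 ≈ -9706.7)
q = -317628
sqrt(v + q) = sqrt(-29120/3 - 317628) = sqrt(-982004/3) = 2*I*sqrt(736503)/3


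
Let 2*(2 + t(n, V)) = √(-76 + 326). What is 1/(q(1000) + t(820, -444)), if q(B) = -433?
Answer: -174/75665 - √10/75665 ≈ -0.0023414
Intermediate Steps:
t(n, V) = -2 + 5*√10/2 (t(n, V) = -2 + √(-76 + 326)/2 = -2 + √250/2 = -2 + (5*√10)/2 = -2 + 5*√10/2)
1/(q(1000) + t(820, -444)) = 1/(-433 + (-2 + 5*√10/2)) = 1/(-435 + 5*√10/2)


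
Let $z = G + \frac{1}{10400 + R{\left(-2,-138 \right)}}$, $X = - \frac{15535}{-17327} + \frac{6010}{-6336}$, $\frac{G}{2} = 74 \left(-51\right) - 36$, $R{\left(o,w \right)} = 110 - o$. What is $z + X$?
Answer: $- \frac{30534396189281}{4007111328} \approx -7620.1$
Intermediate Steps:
$G = -7620$ ($G = 2 \left(74 \left(-51\right) - 36\right) = 2 \left(-3774 - 36\right) = 2 \left(-3810\right) = -7620$)
$X = - \frac{2852755}{54891936}$ ($X = \left(-15535\right) \left(- \frac{1}{17327}\right) + 6010 \left(- \frac{1}{6336}\right) = \frac{15535}{17327} - \frac{3005}{3168} = - \frac{2852755}{54891936} \approx -0.05197$)
$z = - \frac{80101439}{10512}$ ($z = -7620 + \frac{1}{10400 + \left(110 - -2\right)} = -7620 + \frac{1}{10400 + \left(110 + 2\right)} = -7620 + \frac{1}{10400 + 112} = -7620 + \frac{1}{10512} = - \frac{80101439}{10512} \approx -7620.0$)
$z + X = - \frac{80101439}{10512} - \frac{2852755}{54891936} = - \frac{30534396189281}{4007111328}$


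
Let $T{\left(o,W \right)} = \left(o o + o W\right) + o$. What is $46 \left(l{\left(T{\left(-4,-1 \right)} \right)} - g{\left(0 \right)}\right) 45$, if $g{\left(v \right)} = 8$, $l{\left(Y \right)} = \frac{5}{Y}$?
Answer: $- \frac{127305}{8} \approx -15913.0$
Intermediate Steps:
$T{\left(o,W \right)} = o + o^{2} + W o$ ($T{\left(o,W \right)} = \left(o^{2} + W o\right) + o = o + o^{2} + W o$)
$46 \left(l{\left(T{\left(-4,-1 \right)} \right)} - g{\left(0 \right)}\right) 45 = 46 \left(\frac{5}{\left(-4\right) \left(1 - 1 - 4\right)} - 8\right) 45 = 46 \left(\frac{5}{\left(-4\right) \left(-4\right)} - 8\right) 45 = 46 \left(\frac{5}{16} - 8\right) 45 = 46 \left(- \frac{123}{16}\right) 45 = \left(- \frac{2829}{8}\right) 45 = - \frac{127305}{8}$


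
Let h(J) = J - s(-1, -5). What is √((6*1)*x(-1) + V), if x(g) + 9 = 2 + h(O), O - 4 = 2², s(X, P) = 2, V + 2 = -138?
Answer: I*√146 ≈ 12.083*I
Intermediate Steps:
V = -140 (V = -2 - 138 = -140)
O = 8 (O = 4 + 2² = 4 + 4 = 8)
h(J) = -2 + J (h(J) = J - 1*2 = J - 2 = -2 + J)
x(g) = -1 (x(g) = -9 + (2 + (-2 + 8)) = -9 + (2 + 6) = -9 + 8 = -1)
√((6*1)*x(-1) + V) = √((6*1)*(-1) - 140) = √(6*(-1) - 140) = √(-6 - 140) = √(-146) = I*√146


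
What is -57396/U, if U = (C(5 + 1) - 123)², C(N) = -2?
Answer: -57396/15625 ≈ -3.6733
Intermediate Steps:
U = 15625 (U = (-2 - 123)² = (-125)² = 15625)
-57396/U = -57396/15625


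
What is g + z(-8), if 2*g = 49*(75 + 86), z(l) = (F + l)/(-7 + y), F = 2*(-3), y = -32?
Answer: 307699/78 ≈ 3944.9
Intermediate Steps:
F = -6
z(l) = 2/13 - l/39 (z(l) = (-6 + l)/(-7 - 32) = (-6 + l)/(-39) = (-6 + l)*(-1/39) = 2/13 - l/39)
g = 7889/2 (g = (49*(75 + 86))/2 = (49*161)/2 = (1/2)*7889 = 7889/2 ≈ 3944.5)
g + z(-8) = 7889/2 + (2/13 - 1/39*(-8)) = 7889/2 + (2/13 + 8/39) = 7889/2 + 14/39 = 307699/78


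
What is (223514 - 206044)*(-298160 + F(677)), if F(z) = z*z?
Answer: 2798152430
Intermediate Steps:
F(z) = z²
(223514 - 206044)*(-298160 + F(677)) = (223514 - 206044)*(-298160 + 677²) = 17470*(-298160 + 458329) = 17470*160169 = 2798152430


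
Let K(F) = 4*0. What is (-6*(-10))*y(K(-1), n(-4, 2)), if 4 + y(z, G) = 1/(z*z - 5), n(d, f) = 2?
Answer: -252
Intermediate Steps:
K(F) = 0
y(z, G) = -4 + 1/(-5 + z²) (y(z, G) = -4 + 1/(z*z - 5) = -4 + 1/(z² - 5) = -4 + 1/(-5 + z²))
(-6*(-10))*y(K(-1), n(-4, 2)) = (-6*(-10))*((21 - 4*0²)/(-5 + 0²)) = 60*((21 - 4*0)/(-5 + 0)) = 60*((21 + 0)/(-5)) = 60*(-⅕*21) = 60*(-21/5) = -252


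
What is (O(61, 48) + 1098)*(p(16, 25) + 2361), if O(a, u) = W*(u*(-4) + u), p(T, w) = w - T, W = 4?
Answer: 1237140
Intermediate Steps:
O(a, u) = -12*u (O(a, u) = 4*(u*(-4) + u) = 4*(-4*u + u) = 4*(-3*u) = -12*u)
(O(61, 48) + 1098)*(p(16, 25) + 2361) = (-12*48 + 1098)*((25 - 1*16) + 2361) = (-576 + 1098)*((25 - 16) + 2361) = 522*(9 + 2361) = 522*2370 = 1237140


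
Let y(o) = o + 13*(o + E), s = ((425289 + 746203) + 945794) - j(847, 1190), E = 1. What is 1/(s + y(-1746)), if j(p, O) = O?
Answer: 1/2091665 ≈ 4.7809e-7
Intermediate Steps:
s = 2116096 (s = ((425289 + 746203) + 945794) - 1*1190 = (1171492 + 945794) - 1190 = 2117286 - 1190 = 2116096)
y(o) = 13 + 14*o (y(o) = o + 13*(o + 1) = o + 13*(1 + o) = o + (13 + 13*o) = 13 + 14*o)
1/(s + y(-1746)) = 1/(2116096 + (13 + 14*(-1746))) = 1/(2116096 + (13 - 24444)) = 1/(2116096 - 24431) = 1/2091665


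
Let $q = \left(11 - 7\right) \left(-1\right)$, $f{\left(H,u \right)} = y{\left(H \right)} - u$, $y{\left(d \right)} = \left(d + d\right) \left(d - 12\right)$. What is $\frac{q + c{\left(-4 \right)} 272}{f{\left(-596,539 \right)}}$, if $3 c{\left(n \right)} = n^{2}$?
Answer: $\frac{4340}{2172591} \approx 0.0019976$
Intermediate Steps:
$y{\left(d \right)} = 2 d \left(-12 + d\right)$
$f{\left(H,u \right)} = - u + 2 H \left(-12 + H\right)$ ($f{\left(H,u \right)} = 2 H \left(-12 + H\right) - u = - u + 2 H \left(-12 + H\right)$)
$c{\left(n \right)} = \frac{n^{2}}{3}$
$q = -4$ ($q = 4 \left(-1\right) = -4$)
$\frac{q + c{\left(-4 \right)} 272}{f{\left(-596,539 \right)}} = \frac{-4 + \frac{\left(-4\right)^{2}}{3} \cdot 272}{\left(-1\right) 539 + 2 \left(-596\right) \left(-12 - 596\right)} = \frac{-4 + \frac{1}{3} \cdot 16 \cdot 272}{-539 + 2 \left(-596\right) \left(-608\right)} = \frac{-4 + \frac{16}{3} \cdot 272}{-539 + 724736} = \frac{-4 + \frac{4352}{3}}{724197} = \frac{4340}{3} \cdot \frac{1}{724197} = \frac{4340}{2172591}$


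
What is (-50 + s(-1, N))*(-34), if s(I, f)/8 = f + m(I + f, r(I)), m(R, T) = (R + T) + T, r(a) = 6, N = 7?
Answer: -5100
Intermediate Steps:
m(R, T) = R + 2*T
s(I, f) = 96 + 8*I + 16*f (s(I, f) = 8*(f + ((I + f) + 2*6)) = 8*(f + ((I + f) + 12)) = 8*(f + (12 + I + f)) = 8*(12 + I + 2*f) = 96 + 8*I + 16*f)
(-50 + s(-1, N))*(-34) = (-50 + (96 + 8*(-1) + 16*7))*(-34) = (-50 + (96 - 8 + 112))*(-34) = (-50 + 200)*(-34) = 150*(-34) = -5100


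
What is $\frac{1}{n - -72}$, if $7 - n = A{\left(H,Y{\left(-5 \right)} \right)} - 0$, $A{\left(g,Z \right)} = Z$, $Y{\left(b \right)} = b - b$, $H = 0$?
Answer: $\frac{1}{79} \approx 0.012658$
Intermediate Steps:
$Y{\left(b \right)} = 0$
$n = 7$ ($n = 7 - \left(0 - 0\right) = 7 - \left(0 + 0\right) = 7 - 0 = 7 + 0 = 7$)
$\frac{1}{n - -72} = \frac{1}{7 - -72} = \frac{1}{7 + 72} = \frac{1}{79}$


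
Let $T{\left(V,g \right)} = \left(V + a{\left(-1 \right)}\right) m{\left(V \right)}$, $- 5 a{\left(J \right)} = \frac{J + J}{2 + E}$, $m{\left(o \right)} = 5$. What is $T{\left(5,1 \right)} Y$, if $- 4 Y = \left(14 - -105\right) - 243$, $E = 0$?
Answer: $806$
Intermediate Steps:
$a{\left(J \right)} = - \frac{J}{5}$ ($a{\left(J \right)} = - \frac{\left(J + J\right) \frac{1}{2 + 0}}{5} = - \frac{2 J \frac{1}{2}}{5} = - \frac{J}{5}$)
$Y = 31$ ($Y = - \frac{\left(14 - -105\right) - 243}{4} = - \frac{\left(14 + 105\right) - 243}{4} = - \frac{119 - 243}{4} = \left(- \frac{1}{4}\right) \left(-124\right) = 31$)
$T{\left(V,g \right)} = 1 + 5 V$ ($T{\left(V,g \right)} = \left(V - - \frac{1}{5}\right) 5 = \left(V + \frac{1}{5}\right) 5 = \left(\frac{1}{5} + V\right) 5 = 1 + 5 V$)
$T{\left(5,1 \right)} Y = \left(1 + 5 \cdot 5\right) 31 = \left(1 + 25\right) 31 = 26 \cdot 31 = 806$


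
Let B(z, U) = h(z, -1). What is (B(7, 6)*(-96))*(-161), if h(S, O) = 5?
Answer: 77280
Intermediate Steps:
B(z, U) = 5
(B(7, 6)*(-96))*(-161) = (5*(-96))*(-161) = -480*(-161) = 77280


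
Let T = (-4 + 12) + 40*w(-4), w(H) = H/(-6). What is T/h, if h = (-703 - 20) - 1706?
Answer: -104/7287 ≈ -0.014272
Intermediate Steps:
w(H) = -H/6 (w(H) = H*(-⅙) = -H/6)
h = -2429 (h = -723 - 1706 = -2429)
T = 104/3 (T = (-4 + 12) + 40*(-⅙*(-4)) = 8 + 40*(⅔) = 8 + 80/3 = 104/3 ≈ 34.667)
T/h = (104/3)/(-2429) = (104/3)*(-1/2429) = -104/7287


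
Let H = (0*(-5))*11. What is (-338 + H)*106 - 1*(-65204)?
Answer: 29376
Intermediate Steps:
H = 0 (H = 0*11 = 0)
(-338 + H)*106 - 1*(-65204) = (-338 + 0)*106 - 1*(-65204) = -338*106 + 65204 = -35828 + 65204 = 29376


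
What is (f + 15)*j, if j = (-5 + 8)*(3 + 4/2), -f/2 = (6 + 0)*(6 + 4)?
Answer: -1575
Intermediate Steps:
f = -120 (f = -2*(6 + 0)*(6 + 4) = -12*10 = -2*60 = -120)
j = 15 (j = 3*(3 + 4*(1/2)) = 3*(3 + 2) = 3*5 = 15)
(f + 15)*j = (-120 + 15)*15 = -105*15 = -1575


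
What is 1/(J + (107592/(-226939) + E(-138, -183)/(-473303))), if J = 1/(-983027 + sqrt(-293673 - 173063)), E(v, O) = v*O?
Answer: -189694545933352782925237653114323/100056081771415706169905556946375 + 46148413933076644693156*I*sqrt(29171)/3101738534913886891267072265337625 ≈ -1.8959 + 2.5411e-9*I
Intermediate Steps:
E(v, O) = O*v
J = 1/(-983027 + 4*I*sqrt(29171)) (J = 1/(-983027 + sqrt(-466736)) = 1/(-983027 + 4*I*sqrt(29171)) ≈ -1.0173e-6 - 7.07e-10*I)
1/(J + (107592/(-226939) + E(-138, -183)/(-473303))) = 1/((-983027/966342549465 - 4*I*sqrt(29171)/966342549465) + (107592/(-226939) - 183*(-138)/(-473303))) = 1/((-983027/966342549465 - 4*I*sqrt(29171)/966342549465) + (107592*(-1/226939) + 25254*(-1/473303))) = 1/((-983027/966342549465 - 4*I*sqrt(29171)/966342549465) + (-107592/226939 - 25254/473303)) = 1/((-983027/966342549465 - 4*I*sqrt(29171)/966342549465) - 56654733882/107410909517) = 1/(-54747985566617146241089/103795732143012211758405 - 4*I*sqrt(29171)/966342549465)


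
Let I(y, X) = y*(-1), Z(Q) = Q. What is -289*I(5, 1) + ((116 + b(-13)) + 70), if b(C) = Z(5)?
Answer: 1636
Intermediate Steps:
I(y, X) = -y
b(C) = 5
-289*I(5, 1) + ((116 + b(-13)) + 70) = -(-289)*5 + ((116 + 5) + 70) = -289*(-5) + (121 + 70) = 1445 + 191 = 1636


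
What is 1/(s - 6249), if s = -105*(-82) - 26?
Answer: 1/2335 ≈ 0.00042827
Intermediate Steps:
s = 8584 (s = 8610 - 26 = 8584)
1/(s - 6249) = 1/(8584 - 6249) = 1/2335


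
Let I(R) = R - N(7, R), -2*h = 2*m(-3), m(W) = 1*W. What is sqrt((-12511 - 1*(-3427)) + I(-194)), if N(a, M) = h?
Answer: I*sqrt(9281) ≈ 96.338*I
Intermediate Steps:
m(W) = W
h = 3 (h = -(-3) = -1/2*(-6) = 3)
N(a, M) = 3
I(R) = -3 + R (I(R) = R - 1*3 = R - 3 = -3 + R)
sqrt((-12511 - 1*(-3427)) + I(-194)) = sqrt((-12511 - 1*(-3427)) + (-3 - 194)) = sqrt((-12511 + 3427) - 197) = sqrt(-9084 - 197) = sqrt(-9281) = I*sqrt(9281)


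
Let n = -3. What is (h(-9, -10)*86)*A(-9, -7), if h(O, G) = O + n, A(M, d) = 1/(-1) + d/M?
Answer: 688/3 ≈ 229.33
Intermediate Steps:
A(M, d) = -1 + d/M (A(M, d) = 1*(-1) + d/M = -1 + d/M)
h(O, G) = -3 + O (h(O, G) = O - 3 = -3 + O)
(h(-9, -10)*86)*A(-9, -7) = ((-3 - 9)*86)*((-7 - 1*(-9))/(-9)) = (-12*86)*(-(-7 + 9)/9) = -(-344)*2/3 = -1032*(-2/9) = 688/3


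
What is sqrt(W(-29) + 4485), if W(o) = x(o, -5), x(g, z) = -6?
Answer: sqrt(4479) ≈ 66.925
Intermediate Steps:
W(o) = -6
sqrt(W(-29) + 4485) = sqrt(-6 + 4485) = sqrt(4479)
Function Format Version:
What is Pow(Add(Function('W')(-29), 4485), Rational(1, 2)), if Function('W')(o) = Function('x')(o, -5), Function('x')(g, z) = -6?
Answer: Pow(4479, Rational(1, 2)) ≈ 66.925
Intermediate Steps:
Function('W')(o) = -6
Pow(Add(Function('W')(-29), 4485), Rational(1, 2)) = Pow(Add(-6, 4485), Rational(1, 2)) = Pow(4479, Rational(1, 2))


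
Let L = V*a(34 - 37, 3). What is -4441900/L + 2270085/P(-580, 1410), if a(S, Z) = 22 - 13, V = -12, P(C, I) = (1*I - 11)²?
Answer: 2173484072770/52844427 ≈ 41130.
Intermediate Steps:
P(C, I) = (-11 + I)² (P(C, I) = (I - 11)² = (-11 + I)²)
a(S, Z) = 9
L = -108 (L = -12*9 = -108)
-4441900/L + 2270085/P(-580, 1410) = -4441900/(-108) + 2270085/((-11 + 1410)²) = -4441900*(-1/108) + 2270085/(1399²) = 1110475/27 + 2270085/1957201 = 2173484072770/52844427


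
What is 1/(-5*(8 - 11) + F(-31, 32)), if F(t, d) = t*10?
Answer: -1/295 ≈ -0.0033898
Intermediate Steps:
F(t, d) = 10*t
1/(-5*(8 - 11) + F(-31, 32)) = 1/(-5*(8 - 11) + 10*(-31)) = 1/(-5*(-3) - 310) = 1/(15 - 310) = 1/(-295) = -1/295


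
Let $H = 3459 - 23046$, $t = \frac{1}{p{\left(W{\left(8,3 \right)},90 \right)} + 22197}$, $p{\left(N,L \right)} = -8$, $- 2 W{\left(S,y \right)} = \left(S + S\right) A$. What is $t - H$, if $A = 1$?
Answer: $\frac{434615944}{22189} \approx 19587.0$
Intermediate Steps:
$W{\left(S,y \right)} = - S$ ($W{\left(S,y \right)} = - \frac{\left(S + S\right) 1}{2} = - \frac{2 S 1}{2} = - \frac{2 S}{2} = - S$)
$t = \frac{1}{22189}$ ($t = \frac{1}{-8 + 22197} = \frac{1}{22189} \approx 4.5067 \cdot 10^{-5}$)
$H = -19587$ ($H = 3459 - 23046 = -19587$)
$t - H = \frac{1}{22189} - -19587 = \frac{1}{22189} + 19587 = \frac{434615944}{22189}$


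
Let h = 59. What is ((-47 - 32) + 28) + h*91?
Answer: 5318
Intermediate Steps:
((-47 - 32) + 28) + h*91 = ((-47 - 32) + 28) + 59*91 = (-79 + 28) + 5369 = -51 + 5369 = 5318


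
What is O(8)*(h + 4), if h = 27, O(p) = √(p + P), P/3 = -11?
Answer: 155*I ≈ 155.0*I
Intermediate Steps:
P = -33 (P = 3*(-11) = -33)
O(p) = √(-33 + p) (O(p) = √(p - 33) = √(-33 + p))
O(8)*(h + 4) = √(-33 + 8)*(27 + 4) = √(-25)*31 = (5*I)*31 = 155*I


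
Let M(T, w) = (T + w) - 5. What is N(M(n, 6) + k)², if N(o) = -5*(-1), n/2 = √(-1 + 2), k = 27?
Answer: 25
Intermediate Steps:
n = 2 (n = 2*√(-1 + 2) = 2*√1 = 2*1 = 2)
M(T, w) = -5 + T + w
N(o) = 5
N(M(n, 6) + k)² = 5² = 25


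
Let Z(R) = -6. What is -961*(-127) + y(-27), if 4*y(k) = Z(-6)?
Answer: 244091/2 ≈ 1.2205e+5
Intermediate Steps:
y(k) = -3/2 (y(k) = (1/4)*(-6) = -3/2)
-961*(-127) + y(-27) = -961*(-127) - 3/2 = 122047 - 3/2 = 244091/2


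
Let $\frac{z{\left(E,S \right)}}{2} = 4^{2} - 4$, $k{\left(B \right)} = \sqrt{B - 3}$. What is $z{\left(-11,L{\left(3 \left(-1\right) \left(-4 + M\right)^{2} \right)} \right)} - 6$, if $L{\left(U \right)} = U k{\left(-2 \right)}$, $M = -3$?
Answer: $18$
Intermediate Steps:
$k{\left(B \right)} = \sqrt{-3 + B}$
$L{\left(U \right)} = i U \sqrt{5}$ ($L{\left(U \right)} = U \sqrt{-3 - 2} = U \sqrt{-5} = U i \sqrt{5} = i U \sqrt{5}$)
$z{\left(E,S \right)} = 24$ ($z{\left(E,S \right)} = 2 \left(4^{2} - 4\right) = 2 \left(16 - 4\right) = 2 \cdot 12 = 24$)
$z{\left(-11,L{\left(3 \left(-1\right) \left(-4 + M\right)^{2} \right)} \right)} - 6 = 24 - 6 = 18$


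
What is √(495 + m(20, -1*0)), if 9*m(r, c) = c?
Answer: 3*√55 ≈ 22.249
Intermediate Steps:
m(r, c) = c/9
√(495 + m(20, -1*0)) = √(495 + (-1*0)/9) = √(495 + (⅑)*0) = √(495 + 0) = √495 = 3*√55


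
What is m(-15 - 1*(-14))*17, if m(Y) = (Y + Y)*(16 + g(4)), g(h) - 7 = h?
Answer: -918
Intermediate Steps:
g(h) = 7 + h
m(Y) = 54*Y (m(Y) = (Y + Y)*(16 + (7 + 4)) = (2*Y)*(16 + 11) = (2*Y)*27 = 54*Y)
m(-15 - 1*(-14))*17 = (54*(-15 - 1*(-14)))*17 = (54*(-15 + 14))*17 = (54*(-1))*17 = -54*17 = -918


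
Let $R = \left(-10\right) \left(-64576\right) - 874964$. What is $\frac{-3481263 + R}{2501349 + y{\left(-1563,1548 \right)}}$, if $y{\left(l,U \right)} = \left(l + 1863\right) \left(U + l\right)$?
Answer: $- \frac{3710467}{2496849} \approx -1.4861$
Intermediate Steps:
$y{\left(l,U \right)} = \left(1863 + l\right) \left(U + l\right)$
$R = -229204$ ($R = 645760 - 874964 = -229204$)
$\frac{-3481263 + R}{2501349 + y{\left(-1563,1548 \right)}} = \frac{-3481263 - 229204}{2501349 + \left(\left(-1563\right)^{2} + 1863 \cdot 1548 + 1863 \left(-1563\right) + 1548 \left(-1563\right)\right)} = - \frac{3710467}{2501349 + \left(2442969 + 2883924 - 2911869 - 2419524\right)} = - \frac{3710467}{2501349 - 4500} = - \frac{3710467}{2496849}$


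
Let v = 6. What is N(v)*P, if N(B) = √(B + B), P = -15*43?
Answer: -1290*√3 ≈ -2234.3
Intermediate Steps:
P = -645
N(B) = √2*√B (N(B) = √(2*B) = √2*√B)
N(v)*P = (√2*√6)*(-645) = (2*√3)*(-645) = -1290*√3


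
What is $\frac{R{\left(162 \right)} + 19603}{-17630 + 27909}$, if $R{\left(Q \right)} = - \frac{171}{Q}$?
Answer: $\frac{352835}{185022} \approx 1.907$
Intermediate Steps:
$\frac{R{\left(162 \right)} + 19603}{-17630 + 27909} = \frac{- \frac{171}{162} + 19603}{-17630 + 27909} = \frac{\left(-171\right) \frac{1}{162} + 19603}{10279} = \left(- \frac{19}{18} + 19603\right) \frac{1}{10279} = \frac{352835}{18} \cdot \frac{1}{10279} = \frac{352835}{185022}$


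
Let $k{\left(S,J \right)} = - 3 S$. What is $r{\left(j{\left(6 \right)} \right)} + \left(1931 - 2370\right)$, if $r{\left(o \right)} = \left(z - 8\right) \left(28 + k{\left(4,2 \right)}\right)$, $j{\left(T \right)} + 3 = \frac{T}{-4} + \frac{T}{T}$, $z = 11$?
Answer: $-391$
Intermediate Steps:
$j{\left(T \right)} = -2 - \frac{T}{4}$ ($j{\left(T \right)} = -3 + \left(\frac{T}{-4} + \frac{T}{T}\right) = -3 + \left(T \left(- \frac{1}{4}\right) + 1\right) = -3 - \left(-1 + \frac{T}{4}\right) = -2 - \frac{T}{4}$)
$r{\left(o \right)} = 48$ ($r{\left(o \right)} = \left(11 - 8\right) \left(28 - 12\right) = 3 \left(28 - 12\right) = 3 \cdot 16 = 48$)
$r{\left(j{\left(6 \right)} \right)} + \left(1931 - 2370\right) = 48 + \left(1931 - 2370\right) = 48 - 439 = -391$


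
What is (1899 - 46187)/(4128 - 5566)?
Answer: 22144/719 ≈ 30.798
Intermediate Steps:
(1899 - 46187)/(4128 - 5566) = -44288/(-1438) = -44288*(-1/1438) = 22144/719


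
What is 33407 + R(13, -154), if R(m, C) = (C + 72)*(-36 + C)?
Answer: 48987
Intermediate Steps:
R(m, C) = (-36 + C)*(72 + C) (R(m, C) = (72 + C)*(-36 + C) = (-36 + C)*(72 + C))
33407 + R(13, -154) = 33407 + (-2592 + (-154)² + 36*(-154)) = 33407 + (-2592 + 23716 - 5544) = 33407 + 15580 = 48987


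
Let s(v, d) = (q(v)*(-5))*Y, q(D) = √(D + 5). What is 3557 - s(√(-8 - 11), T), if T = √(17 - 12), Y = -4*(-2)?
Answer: 3557 + 40*√(5 + I*√19) ≈ 3653.5 + 36.147*I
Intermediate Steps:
q(D) = √(5 + D)
Y = 8
T = √5 ≈ 2.2361
s(v, d) = -40*√(5 + v) (s(v, d) = (√(5 + v)*(-5))*8 = -5*√(5 + v)*8 = -40*√(5 + v))
3557 - s(√(-8 - 11), T) = 3557 - (-40)*√(5 + √(-8 - 11)) = 3557 - (-40)*√(5 + √(-19)) = 3557 - (-40)*√(5 + I*√19) = 3557 + 40*√(5 + I*√19)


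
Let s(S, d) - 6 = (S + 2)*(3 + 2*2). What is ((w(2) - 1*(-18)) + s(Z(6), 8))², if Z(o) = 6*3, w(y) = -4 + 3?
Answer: 26569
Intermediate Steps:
w(y) = -1
Z(o) = 18
s(S, d) = 20 + 7*S (s(S, d) = 6 + (S + 2)*(3 + 2*2) = 6 + (2 + S)*(3 + 4) = 6 + (2 + S)*7 = 6 + (14 + 7*S) = 20 + 7*S)
((w(2) - 1*(-18)) + s(Z(6), 8))² = ((-1 - 1*(-18)) + (20 + 7*18))² = ((-1 + 18) + (20 + 126))² = (17 + 146)² = 163² = 26569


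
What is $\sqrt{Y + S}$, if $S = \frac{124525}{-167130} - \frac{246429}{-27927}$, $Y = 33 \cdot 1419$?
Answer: $\frac{\sqrt{55983637905361296774}}{34573626} \approx 216.41$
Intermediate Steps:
$Y = 46827$
$S = \frac{837957091}{103720878}$ ($S = 124525 \left(- \frac{1}{167130}\right) - - \frac{27381}{3103} = - \frac{24905}{33426} + \frac{27381}{3103} = \frac{837957091}{103720878} \approx 8.079$)
$\sqrt{Y + S} = \sqrt{46827 + \frac{837957091}{103720878}} = \sqrt{\frac{4857775511197}{103720878}} = \frac{\sqrt{55983637905361296774}}{34573626}$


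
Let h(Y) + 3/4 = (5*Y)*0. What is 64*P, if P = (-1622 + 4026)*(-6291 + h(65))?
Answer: -968023488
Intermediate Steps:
h(Y) = -3/4 (h(Y) = -3/4 + (5*Y)*0 = -3/4 + 0 = -3/4)
P = -15125367 (P = (-1622 + 4026)*(-6291 - 3/4) = 2404*(-25167/4) = -15125367)
64*P = 64*(-15125367) = -968023488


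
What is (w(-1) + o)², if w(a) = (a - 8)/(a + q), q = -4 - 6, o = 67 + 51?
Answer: 1708249/121 ≈ 14118.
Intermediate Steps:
o = 118
q = -10
w(a) = (-8 + a)/(-10 + a) (w(a) = (a - 8)/(a - 10) = (-8 + a)/(-10 + a))
(w(-1) + o)² = ((-8 - 1)/(-10 - 1) + 118)² = (-9/(-11) + 118)² = (-1/11*(-9) + 118)² = (9/11 + 118)² = (1307/11)² = 1708249/121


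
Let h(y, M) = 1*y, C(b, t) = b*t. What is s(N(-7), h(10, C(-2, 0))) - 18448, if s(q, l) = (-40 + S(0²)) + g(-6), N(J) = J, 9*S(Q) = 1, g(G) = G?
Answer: -166445/9 ≈ -18494.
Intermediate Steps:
S(Q) = ⅑ (S(Q) = (⅑)*1 = ⅑)
h(y, M) = y
s(q, l) = -413/9 (s(q, l) = (-40 + ⅑) - 6 = -359/9 - 6 = -413/9)
s(N(-7), h(10, C(-2, 0))) - 18448 = -413/9 - 18448 = -166445/9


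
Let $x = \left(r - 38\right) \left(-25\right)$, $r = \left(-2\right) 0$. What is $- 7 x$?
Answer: $-6650$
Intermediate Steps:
$r = 0$
$x = 950$ ($x = \left(0 - 38\right) \left(-25\right) = \left(-38\right) \left(-25\right) = 950$)
$- 7 x = \left(-7\right) 950 = -6650$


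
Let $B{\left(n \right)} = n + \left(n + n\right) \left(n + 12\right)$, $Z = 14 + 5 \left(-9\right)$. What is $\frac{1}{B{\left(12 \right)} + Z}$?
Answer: $\frac{1}{557} \approx 0.0017953$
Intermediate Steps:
$Z = -31$ ($Z = 14 - 45 = -31$)
$B{\left(n \right)} = n + 2 n \left(12 + n\right)$
$\frac{1}{B{\left(12 \right)} + Z} = \frac{1}{12 \left(25 + 2 \cdot 12\right) - 31} = \frac{1}{12 \left(25 + 24\right) - 31} = \frac{1}{12 \cdot 49 - 31} = \frac{1}{588 - 31} = \frac{1}{557}$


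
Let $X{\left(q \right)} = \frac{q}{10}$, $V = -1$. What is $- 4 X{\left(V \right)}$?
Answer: $\frac{2}{5} \approx 0.4$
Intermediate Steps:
$X{\left(q \right)} = \frac{q}{10}$ ($X{\left(q \right)} = q \frac{1}{10} = \frac{q}{10}$)
$- 4 X{\left(V \right)} = - 4 \cdot \frac{1}{10} \left(-1\right) = \left(-4\right) \left(- \frac{1}{10}\right) = \frac{2}{5}$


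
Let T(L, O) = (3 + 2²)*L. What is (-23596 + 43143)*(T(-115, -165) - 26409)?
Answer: -531952058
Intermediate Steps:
T(L, O) = 7*L (T(L, O) = (3 + 4)*L = 7*L)
(-23596 + 43143)*(T(-115, -165) - 26409) = (-23596 + 43143)*(7*(-115) - 26409) = 19547*(-805 - 26409) = 19547*(-27214) = -531952058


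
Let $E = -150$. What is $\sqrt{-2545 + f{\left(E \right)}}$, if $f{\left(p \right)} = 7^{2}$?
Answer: $8 i \sqrt{39} \approx 49.96 i$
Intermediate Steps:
$f{\left(p \right)} = 49$
$\sqrt{-2545 + f{\left(E \right)}} = \sqrt{-2545 + 49} = \sqrt{-2496} = 8 i \sqrt{39}$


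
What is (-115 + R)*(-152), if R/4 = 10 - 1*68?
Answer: 52744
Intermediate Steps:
R = -232 (R = 4*(10 - 1*68) = 4*(10 - 68) = 4*(-58) = -232)
(-115 + R)*(-152) = (-115 - 232)*(-152) = -347*(-152) = 52744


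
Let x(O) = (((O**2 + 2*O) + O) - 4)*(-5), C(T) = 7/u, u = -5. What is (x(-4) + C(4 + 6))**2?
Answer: 49/25 ≈ 1.9600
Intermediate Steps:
C(T) = -7/5 (C(T) = 7/(-5) = 7*(-1/5) = -7/5)
x(O) = 20 - 15*O - 5*O**2 (x(O) = ((O**2 + 3*O) - 4)*(-5) = (-4 + O**2 + 3*O)*(-5) = 20 - 15*O - 5*O**2)
(x(-4) + C(4 + 6))**2 = ((20 - 15*(-4) - 5*(-4)**2) - 7/5)**2 = ((20 + 60 - 5*16) - 7/5)**2 = ((20 + 60 - 80) - 7/5)**2 = (0 - 7/5)**2 = (-7/5)**2 = 49/25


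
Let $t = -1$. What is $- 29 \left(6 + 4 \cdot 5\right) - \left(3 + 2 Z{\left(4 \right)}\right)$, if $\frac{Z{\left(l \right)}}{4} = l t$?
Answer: $-725$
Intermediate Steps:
$Z{\left(l \right)} = - 4 l$ ($Z{\left(l \right)} = 4 l \left(-1\right) = 4 \left(- l\right) = - 4 l$)
$- 29 \left(6 + 4 \cdot 5\right) - \left(3 + 2 Z{\left(4 \right)}\right) = - 29 \left(6 + 4 \cdot 5\right) - \left(3 + 2 \left(\left(-4\right) 4\right)\right) = - 29 \left(6 + 20\right) - -29 = \left(-29\right) 26 + \left(-3 + 32\right) = -754 + 29 = -725$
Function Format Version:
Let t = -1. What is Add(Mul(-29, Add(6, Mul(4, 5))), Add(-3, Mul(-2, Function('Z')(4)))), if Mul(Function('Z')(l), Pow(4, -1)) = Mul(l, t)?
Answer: -725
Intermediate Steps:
Function('Z')(l) = Mul(-4, l) (Function('Z')(l) = Mul(4, Mul(l, -1)) = Mul(4, Mul(-1, l)) = Mul(-4, l))
Add(Mul(-29, Add(6, Mul(4, 5))), Add(-3, Mul(-2, Function('Z')(4)))) = Add(Mul(-29, Add(6, Mul(4, 5))), Add(-3, Mul(-2, Mul(-4, 4)))) = Add(Mul(-29, Add(6, 20)), Add(-3, Mul(-2, -16))) = Add(Mul(-29, 26), Add(-3, 32)) = Add(-754, 29) = -725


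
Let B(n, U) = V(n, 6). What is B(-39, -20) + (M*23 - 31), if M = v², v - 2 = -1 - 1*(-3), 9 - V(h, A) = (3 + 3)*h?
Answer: 580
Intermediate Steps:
V(h, A) = 9 - 6*h (V(h, A) = 9 - (3 + 3)*h = 9 - 6*h)
B(n, U) = 9 - 6*n
v = 4 (v = 2 + (-1 - 1*(-3)) = 2 + (-1 + 3) = 2 + 2 = 4)
M = 16 (M = 4² = 16)
B(-39, -20) + (M*23 - 31) = (9 - 6*(-39)) + (16*23 - 31) = (9 + 234) + (368 - 31) = 243 + 337 = 580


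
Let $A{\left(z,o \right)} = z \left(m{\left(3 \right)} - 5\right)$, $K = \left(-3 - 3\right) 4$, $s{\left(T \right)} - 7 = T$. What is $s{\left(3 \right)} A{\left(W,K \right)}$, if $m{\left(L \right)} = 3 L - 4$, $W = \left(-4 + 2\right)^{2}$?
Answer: $0$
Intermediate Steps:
$s{\left(T \right)} = 7 + T$
$W = 4$ ($W = \left(-2\right)^{2} = 4$)
$m{\left(L \right)} = -4 + 3 L$
$K = -24$ ($K = \left(-6\right) 4 = -24$)
$A{\left(z,o \right)} = 0$ ($A{\left(z,o \right)} = z \left(\left(-4 + 3 \cdot 3\right) - 5\right) = z \left(\left(-4 + 9\right) - 5\right) = z \left(5 - 5\right) = z 0 = 0$)
$s{\left(3 \right)} A{\left(W,K \right)} = \left(7 + 3\right) 0 = 10 \cdot 0 = 0$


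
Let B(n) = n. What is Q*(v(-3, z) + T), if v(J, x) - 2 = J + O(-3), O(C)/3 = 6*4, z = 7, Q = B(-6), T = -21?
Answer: -300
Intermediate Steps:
Q = -6
O(C) = 72 (O(C) = 3*(6*4) = 3*24 = 72)
v(J, x) = 74 + J (v(J, x) = 2 + (J + 72) = 2 + (72 + J) = 74 + J)
Q*(v(-3, z) + T) = -6*((74 - 3) - 21) = -6*(71 - 21) = -6*50 = -300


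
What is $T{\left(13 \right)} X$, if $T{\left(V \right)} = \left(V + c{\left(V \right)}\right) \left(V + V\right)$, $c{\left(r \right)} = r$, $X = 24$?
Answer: $16224$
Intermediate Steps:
$T{\left(V \right)} = 4 V^{2}$ ($T{\left(V \right)} = \left(V + V\right) \left(V + V\right) = 2 V 2 V = 4 V^{2}$)
$T{\left(13 \right)} X = 4 \cdot 13^{2} \cdot 24 = 4 \cdot 169 \cdot 24 = 676 \cdot 24 = 16224$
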